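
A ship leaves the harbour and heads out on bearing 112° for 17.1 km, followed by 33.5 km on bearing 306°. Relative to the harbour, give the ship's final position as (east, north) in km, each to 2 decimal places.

(-11.25, 13.29)

Leg 1 (112°, 17.1 km): east 17.1 sin 112° = 15.85, north 17.1 cos 112° = -6.41
Leg 2 (306°, 33.5 km): east 33.5 sin 306° = -27.10, north 33.5 cos 306° = 19.69
Summing: -11.25 km east, 13.29 km north → (-11.25, 13.29).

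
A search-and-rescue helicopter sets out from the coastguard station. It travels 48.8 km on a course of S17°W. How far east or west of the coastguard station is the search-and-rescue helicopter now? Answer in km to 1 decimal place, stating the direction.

14.3 km west

Leg 1 (S17°W, 48.8 km): east 48.8 sin 197° = -14.27, north 48.8 cos 197° = -46.67
Net east component: -14.27 km.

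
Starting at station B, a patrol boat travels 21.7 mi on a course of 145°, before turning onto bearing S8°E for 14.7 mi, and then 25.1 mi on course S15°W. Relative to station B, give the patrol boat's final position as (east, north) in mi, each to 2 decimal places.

Leg 1 (145°, 21.7 mi): east 21.7 sin 145° = 12.45, north 21.7 cos 145° = -17.78
Leg 2 (S8°E, 14.7 mi): east 14.7 sin 172° = 2.05, north 14.7 cos 172° = -14.56
Leg 3 (S15°W, 25.1 mi): east 25.1 sin 195° = -6.50, north 25.1 cos 195° = -24.24
Summing: 8.00 mi east, -56.58 mi north → (8.00, -56.58).

(8.00, -56.58)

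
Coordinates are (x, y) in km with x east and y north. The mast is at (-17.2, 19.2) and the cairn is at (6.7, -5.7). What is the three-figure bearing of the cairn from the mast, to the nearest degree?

136°

Δeast = 6.7 − -17.2 = 23.90; Δnorth = -5.7 − 19.2 = -24.90.
Bearing = atan2(Δeast, Δnorth) mod 360° = 136.17° ≈ 136°.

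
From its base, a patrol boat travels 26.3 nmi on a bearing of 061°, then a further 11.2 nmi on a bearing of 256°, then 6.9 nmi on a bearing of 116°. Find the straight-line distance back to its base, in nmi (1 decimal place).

19.6 nmi

Leg 1 (061°, 26.3 nmi): east 26.3 sin 61° = 23.00, north 26.3 cos 61° = 12.75
Leg 2 (256°, 11.2 nmi): east 11.2 sin 256° = -10.87, north 11.2 cos 256° = -2.71
Leg 3 (116°, 6.9 nmi): east 6.9 sin 116° = 6.20, north 6.9 cos 116° = -3.02
Net: 18.34 east, 7.02 north. Distance = √((18.34)² + (7.02)²) = 19.633 nmi.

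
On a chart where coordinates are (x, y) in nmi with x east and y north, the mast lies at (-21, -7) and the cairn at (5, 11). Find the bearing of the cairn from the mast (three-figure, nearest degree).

055°

Δeast = 5 − -21 = 26.00; Δnorth = 11 − -7 = 18.00.
Bearing = atan2(Δeast, Δnorth) mod 360° = 55.30° ≈ 055°.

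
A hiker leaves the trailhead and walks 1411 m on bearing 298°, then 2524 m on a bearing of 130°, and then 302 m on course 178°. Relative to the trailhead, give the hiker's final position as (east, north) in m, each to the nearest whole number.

Leg 1 (298°, 1411 m): east 1411 sin 298° = -1245.84, north 1411 cos 298° = 662.42
Leg 2 (130°, 2524 m): east 2524 sin 130° = 1933.50, north 2524 cos 130° = -1622.40
Leg 3 (178°, 302 m): east 302 sin 178° = 10.54, north 302 cos 178° = -301.82
Summing: 698.20 m east, -1261.79 m north → (698, -1262).

(698, -1262)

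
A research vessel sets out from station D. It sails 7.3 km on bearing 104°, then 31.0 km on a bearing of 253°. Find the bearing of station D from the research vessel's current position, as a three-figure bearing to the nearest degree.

064°

Leg 1 (104°, 7.3 km): east 7.3 sin 104° = 7.08, north 7.3 cos 104° = -1.77
Leg 2 (253°, 31.0 km): east 31.0 sin 253° = -29.65, north 31.0 cos 253° = -9.06
Net displacement: -22.56 east, -10.83 north. Direction back to start is (22.56, 10.83): bearing = atan2(22.56, 10.83) mod 360° = 64.36° ≈ 064°.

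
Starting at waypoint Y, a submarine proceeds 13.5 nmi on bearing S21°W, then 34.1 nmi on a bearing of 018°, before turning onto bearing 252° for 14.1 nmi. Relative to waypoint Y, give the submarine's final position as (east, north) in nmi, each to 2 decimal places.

(-7.71, 15.47)

Leg 1 (S21°W, 13.5 nmi): east 13.5 sin 201° = -4.84, north 13.5 cos 201° = -12.60
Leg 2 (018°, 34.1 nmi): east 34.1 sin 18° = 10.54, north 34.1 cos 18° = 32.43
Leg 3 (252°, 14.1 nmi): east 14.1 sin 252° = -13.41, north 14.1 cos 252° = -4.36
Summing: -7.71 nmi east, 15.47 nmi north → (-7.71, 15.47).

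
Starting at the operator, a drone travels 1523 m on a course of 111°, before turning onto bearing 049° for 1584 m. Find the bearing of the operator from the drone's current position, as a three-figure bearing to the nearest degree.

Leg 1 (111°, 1523 m): east 1523 sin 111° = 1421.84, north 1523 cos 111° = -545.79
Leg 2 (049°, 1584 m): east 1584 sin 49° = 1195.46, north 1584 cos 49° = 1039.20
Net displacement: 2617.30 east, 493.40 north. Direction back to start is (-2617.30, -493.40): bearing = atan2(-2617.30, -493.40) mod 360° = 259.32° ≈ 259°.

259°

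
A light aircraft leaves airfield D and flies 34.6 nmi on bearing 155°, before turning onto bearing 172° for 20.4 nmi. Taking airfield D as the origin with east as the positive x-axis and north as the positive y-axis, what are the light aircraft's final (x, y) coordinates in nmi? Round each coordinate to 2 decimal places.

(17.46, -51.56)

Leg 1 (155°, 34.6 nmi): east 34.6 sin 155° = 14.62, north 34.6 cos 155° = -31.36
Leg 2 (172°, 20.4 nmi): east 20.4 sin 172° = 2.84, north 20.4 cos 172° = -20.20
Summing: 17.46 nmi east, -51.56 nmi north → (17.46, -51.56).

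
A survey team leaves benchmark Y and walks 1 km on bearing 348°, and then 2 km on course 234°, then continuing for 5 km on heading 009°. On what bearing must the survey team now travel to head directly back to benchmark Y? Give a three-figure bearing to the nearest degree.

168°

Leg 1 (348°, 1 km): east 1 sin 348° = -0.21, north 1 cos 348° = 0.98
Leg 2 (234°, 2 km): east 2 sin 234° = -1.62, north 2 cos 234° = -1.18
Leg 3 (009°, 5 km): east 5 sin 9° = 0.78, north 5 cos 9° = 4.94
Net displacement: -1.04 east, 4.74 north. Direction back to start is (1.04, -4.74): bearing = atan2(1.04, -4.74) mod 360° = 167.58° ≈ 168°.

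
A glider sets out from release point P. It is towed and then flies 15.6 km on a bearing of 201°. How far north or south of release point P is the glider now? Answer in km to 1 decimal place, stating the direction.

Leg 1 (201°, 15.6 km): east 15.6 sin 201° = -5.59, north 15.6 cos 201° = -14.56
Net north component: -14.56 km.

14.6 km south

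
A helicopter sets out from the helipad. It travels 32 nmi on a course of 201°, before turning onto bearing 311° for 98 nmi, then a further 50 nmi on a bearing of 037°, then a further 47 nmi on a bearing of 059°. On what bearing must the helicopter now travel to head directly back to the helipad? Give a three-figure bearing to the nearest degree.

171°

Leg 1 (201°, 32 nmi): east 32 sin 201° = -11.47, north 32 cos 201° = -29.87
Leg 2 (311°, 98 nmi): east 98 sin 311° = -73.96, north 98 cos 311° = 64.29
Leg 3 (037°, 50 nmi): east 50 sin 37° = 30.09, north 50 cos 37° = 39.93
Leg 4 (059°, 47 nmi): east 47 sin 59° = 40.29, north 47 cos 59° = 24.21
Net displacement: -15.05 east, 98.56 north. Direction back to start is (15.05, -98.56): bearing = atan2(15.05, -98.56) mod 360° = 171.32° ≈ 171°.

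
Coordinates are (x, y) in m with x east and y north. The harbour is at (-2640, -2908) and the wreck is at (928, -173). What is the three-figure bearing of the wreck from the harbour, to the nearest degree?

053°

Δeast = 928 − -2640 = 3568.00; Δnorth = -173 − -2908 = 2735.00.
Bearing = atan2(Δeast, Δnorth) mod 360° = 52.53° ≈ 053°.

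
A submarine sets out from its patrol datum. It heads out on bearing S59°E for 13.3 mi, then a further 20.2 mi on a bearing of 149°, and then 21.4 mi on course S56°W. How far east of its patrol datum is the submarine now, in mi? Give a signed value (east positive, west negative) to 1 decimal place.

Leg 1 (S59°E, 13.3 mi): east 13.3 sin 121° = 11.40, north 13.3 cos 121° = -6.85
Leg 2 (149°, 20.2 mi): east 20.2 sin 149° = 10.40, north 20.2 cos 149° = -17.31
Leg 3 (S56°W, 21.4 mi): east 21.4 sin 236° = -17.74, north 21.4 cos 236° = -11.97
Net east component: 4.06 mi.

4.1 mi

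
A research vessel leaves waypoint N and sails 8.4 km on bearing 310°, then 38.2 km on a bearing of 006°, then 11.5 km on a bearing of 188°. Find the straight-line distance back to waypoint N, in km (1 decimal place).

32.3 km

Leg 1 (310°, 8.4 km): east 8.4 sin 310° = -6.43, north 8.4 cos 310° = 5.40
Leg 2 (006°, 38.2 km): east 38.2 sin 6° = 3.99, north 38.2 cos 6° = 37.99
Leg 3 (188°, 11.5 km): east 11.5 sin 188° = -1.60, north 11.5 cos 188° = -11.39
Net: -4.04 east, 32.00 north. Distance = √((-4.04)² + (32.00)²) = 32.256 km.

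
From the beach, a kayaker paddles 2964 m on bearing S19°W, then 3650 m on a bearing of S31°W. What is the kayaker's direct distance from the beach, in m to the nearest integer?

Leg 1 (S19°W, 2964 m): east 2964 sin 199° = -964.98, north 2964 cos 199° = -2802.52
Leg 2 (S31°W, 3650 m): east 3650 sin 211° = -1879.89, north 3650 cos 211° = -3128.66
Net: -2844.87 east, -5931.18 north. Distance = √((-2844.87)² + (-5931.18)²) = 6578.159 m.

6578 m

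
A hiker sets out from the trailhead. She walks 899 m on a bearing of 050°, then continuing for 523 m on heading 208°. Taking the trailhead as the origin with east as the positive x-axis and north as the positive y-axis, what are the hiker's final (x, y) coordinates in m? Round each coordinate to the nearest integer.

(443, 116)

Leg 1 (050°, 899 m): east 899 sin 50° = 688.67, north 899 cos 50° = 577.87
Leg 2 (208°, 523 m): east 523 sin 208° = -245.53, north 523 cos 208° = -461.78
Summing: 443.14 m east, 116.08 m north → (443, 116).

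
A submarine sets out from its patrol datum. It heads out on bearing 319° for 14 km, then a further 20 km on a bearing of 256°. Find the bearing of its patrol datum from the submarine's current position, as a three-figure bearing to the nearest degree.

101°

Leg 1 (319°, 14 km): east 14 sin 319° = -9.18, north 14 cos 319° = 10.57
Leg 2 (256°, 20 km): east 20 sin 256° = -19.41, north 20 cos 256° = -4.84
Net displacement: -28.59 east, 5.73 north. Direction back to start is (28.59, -5.73): bearing = atan2(28.59, -5.73) mod 360° = 101.33° ≈ 101°.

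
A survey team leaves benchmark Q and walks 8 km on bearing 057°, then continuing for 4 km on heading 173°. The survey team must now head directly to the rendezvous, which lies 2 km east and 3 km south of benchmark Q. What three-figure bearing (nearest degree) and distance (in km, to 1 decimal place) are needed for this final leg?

237°, 6.2 km

Leg 1 (057°, 8 km): east 8 sin 57° = 6.71, north 8 cos 57° = 4.36
Leg 2 (173°, 4 km): east 4 sin 173° = 0.49, north 4 cos 173° = -3.97
Current position: (7.20, 0.39). Target: (2, -3). Remaining: Δeast = -5.20, Δnorth = -3.39.
Bearing = atan2(-5.20, -3.39) mod 360° = 236.91°; distance = √((-5.20)² + (-3.39)²) = 6.203 km.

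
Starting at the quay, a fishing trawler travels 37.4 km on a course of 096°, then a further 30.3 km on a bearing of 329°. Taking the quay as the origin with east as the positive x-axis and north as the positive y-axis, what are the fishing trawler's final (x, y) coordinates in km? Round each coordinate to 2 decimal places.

Leg 1 (096°, 37.4 km): east 37.4 sin 96° = 37.20, north 37.4 cos 96° = -3.91
Leg 2 (329°, 30.3 km): east 30.3 sin 329° = -15.61, north 30.3 cos 329° = 25.97
Summing: 21.59 km east, 22.06 km north → (21.59, 22.06).

(21.59, 22.06)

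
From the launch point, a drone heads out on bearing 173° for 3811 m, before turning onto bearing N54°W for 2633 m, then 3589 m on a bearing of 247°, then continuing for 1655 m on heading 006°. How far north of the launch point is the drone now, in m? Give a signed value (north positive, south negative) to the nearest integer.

-1991 m

Leg 1 (173°, 3811 m): east 3811 sin 173° = 464.44, north 3811 cos 173° = -3782.59
Leg 2 (N54°W, 2633 m): east 2633 sin 306° = -2130.14, north 2633 cos 306° = 1547.64
Leg 3 (247°, 3589 m): east 3589 sin 247° = -3303.69, north 3589 cos 247° = -1402.33
Leg 4 (006°, 1655 m): east 1655 sin 6° = 172.99, north 1655 cos 6° = 1645.93
Net north component: -1991.36 m.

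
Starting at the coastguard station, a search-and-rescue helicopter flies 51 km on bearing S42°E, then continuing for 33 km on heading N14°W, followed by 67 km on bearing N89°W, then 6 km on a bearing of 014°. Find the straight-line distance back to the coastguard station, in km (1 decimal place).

Leg 1 (S42°E, 51 km): east 51 sin 138° = 34.13, north 51 cos 138° = -37.90
Leg 2 (N14°W, 33 km): east 33 sin 346° = -7.98, north 33 cos 346° = 32.02
Leg 3 (N89°W, 67 km): east 67 sin 271° = -66.99, north 67 cos 271° = 1.17
Leg 4 (014°, 6 km): east 6 sin 14° = 1.45, north 6 cos 14° = 5.82
Net: -39.40 east, 1.11 north. Distance = √((-39.40)² + (1.11)²) = 39.412 km.

39.4 km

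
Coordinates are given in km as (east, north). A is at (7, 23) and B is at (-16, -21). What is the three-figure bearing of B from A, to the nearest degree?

208°

Δeast = -16 − 7 = -23.00; Δnorth = -21 − 23 = -44.00.
Bearing = atan2(Δeast, Δnorth) mod 360° = 207.60° ≈ 208°.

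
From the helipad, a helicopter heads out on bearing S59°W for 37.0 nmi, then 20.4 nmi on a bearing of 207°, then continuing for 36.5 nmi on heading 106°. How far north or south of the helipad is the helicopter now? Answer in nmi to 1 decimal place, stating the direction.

47.3 nmi south

Leg 1 (S59°W, 37.0 nmi): east 37.0 sin 239° = -31.72, north 37.0 cos 239° = -19.06
Leg 2 (207°, 20.4 nmi): east 20.4 sin 207° = -9.26, north 20.4 cos 207° = -18.18
Leg 3 (106°, 36.5 nmi): east 36.5 sin 106° = 35.09, north 36.5 cos 106° = -10.06
Net north component: -47.29 nmi.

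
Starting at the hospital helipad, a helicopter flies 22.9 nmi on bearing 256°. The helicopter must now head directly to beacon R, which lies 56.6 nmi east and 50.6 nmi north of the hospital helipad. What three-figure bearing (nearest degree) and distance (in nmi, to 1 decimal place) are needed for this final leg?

Leg 1 (256°, 22.9 nmi): east 22.9 sin 256° = -22.22, north 22.9 cos 256° = -5.54
Current position: (-22.22, -5.54). Target: (56.6, 50.6). Remaining: Δeast = 78.82, Δnorth = 56.14.
Bearing = atan2(78.82, 56.14) mod 360° = 54.54°; distance = √((78.82)² + (56.14)²) = 96.769 nmi.

055°, 96.8 nmi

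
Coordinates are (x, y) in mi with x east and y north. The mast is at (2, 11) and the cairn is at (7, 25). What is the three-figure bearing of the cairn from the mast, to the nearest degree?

020°

Δeast = 7 − 2 = 5.00; Δnorth = 25 − 11 = 14.00.
Bearing = atan2(Δeast, Δnorth) mod 360° = 19.65° ≈ 020°.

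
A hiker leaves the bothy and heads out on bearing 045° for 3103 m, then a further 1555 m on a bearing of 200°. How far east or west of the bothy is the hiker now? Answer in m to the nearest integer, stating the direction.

1662 m east

Leg 1 (045°, 3103 m): east 3103 sin 45° = 2194.15, north 3103 cos 45° = 2194.15
Leg 2 (200°, 1555 m): east 1555 sin 200° = -531.84, north 1555 cos 200° = -1461.22
Net east component: 1662.31 m.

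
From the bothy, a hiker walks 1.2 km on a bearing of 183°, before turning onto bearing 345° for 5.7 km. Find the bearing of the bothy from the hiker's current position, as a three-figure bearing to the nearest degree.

160°

Leg 1 (183°, 1.2 km): east 1.2 sin 183° = -0.06, north 1.2 cos 183° = -1.20
Leg 2 (345°, 5.7 km): east 5.7 sin 345° = -1.48, north 5.7 cos 345° = 5.51
Net displacement: -1.54 east, 4.31 north. Direction back to start is (1.54, -4.31): bearing = atan2(1.54, -4.31) mod 360° = 160.35° ≈ 160°.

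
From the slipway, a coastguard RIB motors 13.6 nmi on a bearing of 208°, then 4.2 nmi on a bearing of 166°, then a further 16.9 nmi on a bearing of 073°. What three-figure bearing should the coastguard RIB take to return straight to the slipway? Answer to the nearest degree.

316°

Leg 1 (208°, 13.6 nmi): east 13.6 sin 208° = -6.38, north 13.6 cos 208° = -12.01
Leg 2 (166°, 4.2 nmi): east 4.2 sin 166° = 1.02, north 4.2 cos 166° = -4.08
Leg 3 (073°, 16.9 nmi): east 16.9 sin 73° = 16.16, north 16.9 cos 73° = 4.94
Net displacement: 10.79 east, -11.14 north. Direction back to start is (-10.79, 11.14): bearing = atan2(-10.79, 11.14) mod 360° = 315.91° ≈ 316°.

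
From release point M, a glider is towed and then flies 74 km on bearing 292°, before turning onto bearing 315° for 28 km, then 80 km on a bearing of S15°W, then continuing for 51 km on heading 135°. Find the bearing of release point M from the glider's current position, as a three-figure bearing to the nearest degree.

Leg 1 (292°, 74 km): east 74 sin 292° = -68.61, north 74 cos 292° = 27.72
Leg 2 (315°, 28 km): east 28 sin 315° = -19.80, north 28 cos 315° = 19.80
Leg 3 (S15°W, 80 km): east 80 sin 195° = -20.71, north 80 cos 195° = -77.27
Leg 4 (135°, 51 km): east 51 sin 135° = 36.06, north 51 cos 135° = -36.06
Net displacement: -73.05 east, -65.82 north. Direction back to start is (73.05, 65.82): bearing = atan2(73.05, 65.82) mod 360° = 47.98° ≈ 048°.

048°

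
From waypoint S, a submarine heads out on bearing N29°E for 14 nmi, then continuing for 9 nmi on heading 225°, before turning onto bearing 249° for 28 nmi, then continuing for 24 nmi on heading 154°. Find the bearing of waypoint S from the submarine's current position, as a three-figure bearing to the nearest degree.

031°

Leg 1 (N29°E, 14 nmi): east 14 sin 29° = 6.79, north 14 cos 29° = 12.24
Leg 2 (225°, 9 nmi): east 9 sin 225° = -6.36, north 9 cos 225° = -6.36
Leg 3 (249°, 28 nmi): east 28 sin 249° = -26.14, north 28 cos 249° = -10.03
Leg 4 (154°, 24 nmi): east 24 sin 154° = 10.52, north 24 cos 154° = -21.57
Net displacement: -15.20 east, -25.72 north. Direction back to start is (15.20, 25.72): bearing = atan2(15.20, 25.72) mod 360° = 30.57° ≈ 031°.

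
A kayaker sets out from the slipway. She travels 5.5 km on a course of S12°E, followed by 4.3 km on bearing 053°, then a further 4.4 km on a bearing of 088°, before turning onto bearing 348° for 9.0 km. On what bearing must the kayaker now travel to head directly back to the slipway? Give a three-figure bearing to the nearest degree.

229°

Leg 1 (S12°E, 5.5 km): east 5.5 sin 168° = 1.14, north 5.5 cos 168° = -5.38
Leg 2 (053°, 4.3 km): east 4.3 sin 53° = 3.43, north 4.3 cos 53° = 2.59
Leg 3 (088°, 4.4 km): east 4.4 sin 88° = 4.40, north 4.4 cos 88° = 0.15
Leg 4 (348°, 9.0 km): east 9.0 sin 348° = -1.87, north 9.0 cos 348° = 8.80
Net displacement: 7.10 east, 6.16 north. Direction back to start is (-7.10, -6.16): bearing = atan2(-7.10, -6.16) mod 360° = 229.05° ≈ 229°.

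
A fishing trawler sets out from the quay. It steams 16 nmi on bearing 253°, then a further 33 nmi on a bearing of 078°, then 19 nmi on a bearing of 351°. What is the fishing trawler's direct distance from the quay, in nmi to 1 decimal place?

Leg 1 (253°, 16 nmi): east 16 sin 253° = -15.30, north 16 cos 253° = -4.68
Leg 2 (078°, 33 nmi): east 33 sin 78° = 32.28, north 33 cos 78° = 6.86
Leg 3 (351°, 19 nmi): east 19 sin 351° = -2.97, north 19 cos 351° = 18.77
Net: 14.01 east, 20.95 north. Distance = √((14.01)² + (20.95)²) = 25.200 nmi.

25.2 nmi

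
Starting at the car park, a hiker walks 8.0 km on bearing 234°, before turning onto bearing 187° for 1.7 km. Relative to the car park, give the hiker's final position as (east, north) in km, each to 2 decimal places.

Leg 1 (234°, 8.0 km): east 8.0 sin 234° = -6.47, north 8.0 cos 234° = -4.70
Leg 2 (187°, 1.7 km): east 1.7 sin 187° = -0.21, north 1.7 cos 187° = -1.69
Summing: -6.68 km east, -6.39 km north → (-6.68, -6.39).

(-6.68, -6.39)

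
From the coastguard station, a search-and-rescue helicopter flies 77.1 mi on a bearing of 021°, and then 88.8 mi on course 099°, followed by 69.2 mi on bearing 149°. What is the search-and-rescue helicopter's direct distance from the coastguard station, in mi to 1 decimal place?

151.0 mi

Leg 1 (021°, 77.1 mi): east 77.1 sin 21° = 27.63, north 77.1 cos 21° = 71.98
Leg 2 (099°, 88.8 mi): east 88.8 sin 99° = 87.71, north 88.8 cos 99° = -13.89
Leg 3 (149°, 69.2 mi): east 69.2 sin 149° = 35.64, north 69.2 cos 149° = -59.32
Net: 150.98 east, -1.23 north. Distance = √((150.98)² + (-1.23)²) = 150.983 mi.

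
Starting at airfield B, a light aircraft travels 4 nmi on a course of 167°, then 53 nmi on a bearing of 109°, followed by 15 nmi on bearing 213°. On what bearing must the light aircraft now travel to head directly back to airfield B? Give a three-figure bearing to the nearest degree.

Leg 1 (167°, 4 nmi): east 4 sin 167° = 0.90, north 4 cos 167° = -3.90
Leg 2 (109°, 53 nmi): east 53 sin 109° = 50.11, north 53 cos 109° = -17.26
Leg 3 (213°, 15 nmi): east 15 sin 213° = -8.17, north 15 cos 213° = -12.58
Net displacement: 42.84 east, -33.73 north. Direction back to start is (-42.84, 33.73): bearing = atan2(-42.84, 33.73) mod 360° = 308.22° ≈ 308°.

308°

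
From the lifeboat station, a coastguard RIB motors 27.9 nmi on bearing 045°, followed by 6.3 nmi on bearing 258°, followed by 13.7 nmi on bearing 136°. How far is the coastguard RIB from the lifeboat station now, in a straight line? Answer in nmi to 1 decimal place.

24.6 nmi

Leg 1 (045°, 27.9 nmi): east 27.9 sin 45° = 19.73, north 27.9 cos 45° = 19.73
Leg 2 (258°, 6.3 nmi): east 6.3 sin 258° = -6.16, north 6.3 cos 258° = -1.31
Leg 3 (136°, 13.7 nmi): east 13.7 sin 136° = 9.52, north 13.7 cos 136° = -9.85
Net: 23.08 east, 8.56 north. Distance = √((23.08)² + (8.56)²) = 24.620 nmi.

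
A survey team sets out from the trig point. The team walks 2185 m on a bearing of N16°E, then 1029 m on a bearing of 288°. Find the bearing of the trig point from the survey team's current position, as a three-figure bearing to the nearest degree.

Leg 1 (N16°E, 2185 m): east 2185 sin 16° = 602.27, north 2185 cos 16° = 2100.36
Leg 2 (288°, 1029 m): east 1029 sin 288° = -978.64, north 1029 cos 288° = 317.98
Net displacement: -376.37 east, 2418.34 north. Direction back to start is (376.37, -2418.34): bearing = atan2(376.37, -2418.34) mod 360° = 171.15° ≈ 171°.

171°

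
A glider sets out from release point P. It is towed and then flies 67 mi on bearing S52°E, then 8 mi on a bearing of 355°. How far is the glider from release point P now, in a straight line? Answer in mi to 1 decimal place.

Leg 1 (S52°E, 67 mi): east 67 sin 128° = 52.80, north 67 cos 128° = -41.25
Leg 2 (355°, 8 mi): east 8 sin 355° = -0.70, north 8 cos 355° = 7.97
Net: 52.10 east, -33.28 north. Distance = √((52.10)² + (-33.28)²) = 61.821 mi.

61.8 mi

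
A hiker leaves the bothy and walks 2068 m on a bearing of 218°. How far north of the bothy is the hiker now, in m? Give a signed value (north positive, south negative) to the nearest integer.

Leg 1 (218°, 2068 m): east 2068 sin 218° = -1273.19, north 2068 cos 218° = -1629.61
Net north component: -1629.61 m.

-1630 m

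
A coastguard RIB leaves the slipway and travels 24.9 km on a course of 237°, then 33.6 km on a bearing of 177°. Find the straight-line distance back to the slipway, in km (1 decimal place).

Leg 1 (237°, 24.9 km): east 24.9 sin 237° = -20.88, north 24.9 cos 237° = -13.56
Leg 2 (177°, 33.6 km): east 33.6 sin 177° = 1.76, north 33.6 cos 177° = -33.55
Net: -19.12 east, -47.12 north. Distance = √((-19.12)² + (-47.12)²) = 50.849 km.

50.8 km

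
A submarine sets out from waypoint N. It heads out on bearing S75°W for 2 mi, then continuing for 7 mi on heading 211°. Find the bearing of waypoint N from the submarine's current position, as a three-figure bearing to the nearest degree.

Leg 1 (S75°W, 2 mi): east 2 sin 255° = -1.93, north 2 cos 255° = -0.52
Leg 2 (211°, 7 mi): east 7 sin 211° = -3.61, north 7 cos 211° = -6.00
Net displacement: -5.54 east, -6.52 north. Direction back to start is (5.54, 6.52): bearing = atan2(5.54, 6.52) mod 360° = 40.35° ≈ 040°.

040°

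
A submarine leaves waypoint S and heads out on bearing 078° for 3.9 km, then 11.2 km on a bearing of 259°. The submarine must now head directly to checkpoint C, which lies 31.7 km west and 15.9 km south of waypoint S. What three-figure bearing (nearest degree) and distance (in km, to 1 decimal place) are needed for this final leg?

Leg 1 (078°, 3.9 km): east 3.9 sin 78° = 3.81, north 3.9 cos 78° = 0.81
Leg 2 (259°, 11.2 km): east 11.2 sin 259° = -10.99, north 11.2 cos 259° = -2.14
Current position: (-7.18, -1.33). Target: (-31.7, -15.9). Remaining: Δeast = -24.52, Δnorth = -14.57.
Bearing = atan2(-24.52, -14.57) mod 360° = 239.27°; distance = √((-24.52)² + (-14.57)²) = 28.525 km.

239°, 28.5 km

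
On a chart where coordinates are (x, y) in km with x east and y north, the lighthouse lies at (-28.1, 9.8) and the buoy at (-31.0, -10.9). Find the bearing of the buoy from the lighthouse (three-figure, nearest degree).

Δeast = -31.0 − -28.1 = -2.90; Δnorth = -10.9 − 9.8 = -20.70.
Bearing = atan2(Δeast, Δnorth) mod 360° = 187.98° ≈ 188°.

188°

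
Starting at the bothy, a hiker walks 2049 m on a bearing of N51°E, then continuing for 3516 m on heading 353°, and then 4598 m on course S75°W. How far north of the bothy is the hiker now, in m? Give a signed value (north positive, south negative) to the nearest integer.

3589 m

Leg 1 (N51°E, 2049 m): east 2049 sin 51° = 1592.37, north 2049 cos 51° = 1289.48
Leg 2 (353°, 3516 m): east 3516 sin 353° = -428.49, north 3516 cos 353° = 3489.79
Leg 3 (S75°W, 4598 m): east 4598 sin 255° = -4441.33, north 4598 cos 255° = -1190.05
Net north component: 3589.22 m.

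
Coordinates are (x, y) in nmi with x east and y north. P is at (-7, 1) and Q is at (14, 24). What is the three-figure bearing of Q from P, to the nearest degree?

Δeast = 14 − -7 = 21.00; Δnorth = 24 − 1 = 23.00.
Bearing = atan2(Δeast, Δnorth) mod 360° = 42.40° ≈ 042°.

042°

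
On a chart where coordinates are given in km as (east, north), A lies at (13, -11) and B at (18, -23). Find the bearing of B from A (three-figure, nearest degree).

157°

Δeast = 18 − 13 = 5.00; Δnorth = -23 − -11 = -12.00.
Bearing = atan2(Δeast, Δnorth) mod 360° = 157.38° ≈ 157°.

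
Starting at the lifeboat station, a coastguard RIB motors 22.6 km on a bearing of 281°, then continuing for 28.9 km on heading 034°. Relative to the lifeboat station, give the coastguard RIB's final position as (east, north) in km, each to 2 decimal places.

Leg 1 (281°, 22.6 km): east 22.6 sin 281° = -22.18, north 22.6 cos 281° = 4.31
Leg 2 (034°, 28.9 km): east 28.9 sin 34° = 16.16, north 28.9 cos 34° = 23.96
Summing: -6.02 km east, 28.27 km north → (-6.02, 28.27).

(-6.02, 28.27)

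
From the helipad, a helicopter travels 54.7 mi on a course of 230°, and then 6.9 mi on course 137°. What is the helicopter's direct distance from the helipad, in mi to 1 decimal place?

Leg 1 (230°, 54.7 mi): east 54.7 sin 230° = -41.90, north 54.7 cos 230° = -35.16
Leg 2 (137°, 6.9 mi): east 6.9 sin 137° = 4.71, north 6.9 cos 137° = -5.05
Net: -37.20 east, -40.21 north. Distance = √((-37.20)² + (-40.21)²) = 54.774 mi.

54.8 mi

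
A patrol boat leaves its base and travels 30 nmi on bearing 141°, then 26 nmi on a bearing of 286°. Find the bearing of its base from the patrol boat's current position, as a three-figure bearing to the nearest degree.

Leg 1 (141°, 30 nmi): east 30 sin 141° = 18.88, north 30 cos 141° = -23.31
Leg 2 (286°, 26 nmi): east 26 sin 286° = -24.99, north 26 cos 286° = 7.17
Net displacement: -6.11 east, -16.15 north. Direction back to start is (6.11, 16.15): bearing = atan2(6.11, 16.15) mod 360° = 20.74° ≈ 021°.

021°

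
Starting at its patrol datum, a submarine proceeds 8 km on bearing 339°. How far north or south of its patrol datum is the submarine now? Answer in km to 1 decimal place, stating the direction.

Leg 1 (339°, 8 km): east 8 sin 339° = -2.87, north 8 cos 339° = 7.47
Net north component: 7.47 km.

7.5 km north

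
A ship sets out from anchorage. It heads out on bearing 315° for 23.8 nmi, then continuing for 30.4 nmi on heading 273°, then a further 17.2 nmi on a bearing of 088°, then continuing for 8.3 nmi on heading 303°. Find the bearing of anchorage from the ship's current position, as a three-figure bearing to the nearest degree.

Leg 1 (315°, 23.8 nmi): east 23.8 sin 315° = -16.83, north 23.8 cos 315° = 16.83
Leg 2 (273°, 30.4 nmi): east 30.4 sin 273° = -30.36, north 30.4 cos 273° = 1.59
Leg 3 (088°, 17.2 nmi): east 17.2 sin 88° = 17.19, north 17.2 cos 88° = 0.60
Leg 4 (303°, 8.3 nmi): east 8.3 sin 303° = -6.96, north 8.3 cos 303° = 4.52
Net displacement: -36.96 east, 23.54 north. Direction back to start is (36.96, -23.54): bearing = atan2(36.96, -23.54) mod 360° = 122.50° ≈ 122°.

122°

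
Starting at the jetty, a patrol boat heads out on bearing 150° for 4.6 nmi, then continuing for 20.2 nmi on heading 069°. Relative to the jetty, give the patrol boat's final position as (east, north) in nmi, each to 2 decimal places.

(21.16, 3.26)

Leg 1 (150°, 4.6 nmi): east 4.6 sin 150° = 2.30, north 4.6 cos 150° = -3.98
Leg 2 (069°, 20.2 nmi): east 20.2 sin 69° = 18.86, north 20.2 cos 69° = 7.24
Summing: 21.16 nmi east, 3.26 nmi north → (21.16, 3.26).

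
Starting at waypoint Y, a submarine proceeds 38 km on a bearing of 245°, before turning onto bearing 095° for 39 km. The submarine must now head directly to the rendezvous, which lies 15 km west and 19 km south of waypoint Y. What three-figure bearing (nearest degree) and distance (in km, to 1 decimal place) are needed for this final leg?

Leg 1 (245°, 38 km): east 38 sin 245° = -34.44, north 38 cos 245° = -16.06
Leg 2 (095°, 39 km): east 39 sin 95° = 38.85, north 39 cos 95° = -3.40
Current position: (4.41, -19.46). Target: (-15, -19). Remaining: Δeast = -19.41, Δnorth = 0.46.
Bearing = atan2(-19.41, 0.46) mod 360° = 271.35°; distance = √((-19.41)² + (0.46)²) = 19.417 km.

271°, 19.4 km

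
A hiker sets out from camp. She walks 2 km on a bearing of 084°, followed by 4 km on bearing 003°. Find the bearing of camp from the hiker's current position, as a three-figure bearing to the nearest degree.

208°

Leg 1 (084°, 2 km): east 2 sin 84° = 1.99, north 2 cos 84° = 0.21
Leg 2 (003°, 4 km): east 4 sin 3° = 0.21, north 4 cos 3° = 3.99
Net displacement: 2.20 east, 4.20 north. Direction back to start is (-2.20, -4.20): bearing = atan2(-2.20, -4.20) mod 360° = 207.61° ≈ 208°.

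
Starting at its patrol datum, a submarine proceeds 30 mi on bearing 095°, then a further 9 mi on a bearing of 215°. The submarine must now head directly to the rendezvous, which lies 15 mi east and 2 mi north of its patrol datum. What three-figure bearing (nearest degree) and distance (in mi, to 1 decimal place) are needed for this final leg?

Leg 1 (095°, 30 mi): east 30 sin 95° = 29.89, north 30 cos 95° = -2.61
Leg 2 (215°, 9 mi): east 9 sin 215° = -5.16, north 9 cos 215° = -7.37
Current position: (24.72, -9.99). Target: (15, 2). Remaining: Δeast = -9.72, Δnorth = 11.99.
Bearing = atan2(-9.72, 11.99) mod 360° = 320.95°; distance = √((-9.72)² + (11.99)²) = 15.435 mi.

321°, 15.4 mi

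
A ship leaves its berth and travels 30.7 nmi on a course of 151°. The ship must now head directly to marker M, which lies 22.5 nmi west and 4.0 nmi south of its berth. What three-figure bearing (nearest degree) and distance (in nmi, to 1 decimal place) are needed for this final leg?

Leg 1 (151°, 30.7 nmi): east 30.7 sin 151° = 14.88, north 30.7 cos 151° = -26.85
Current position: (14.88, -26.85). Target: (-22.5, -4.0). Remaining: Δeast = -37.38, Δnorth = 22.85.
Bearing = atan2(-37.38, 22.85) mod 360° = 301.44°; distance = √((-37.38)² + (22.85)²) = 43.814 nmi.

301°, 43.8 nmi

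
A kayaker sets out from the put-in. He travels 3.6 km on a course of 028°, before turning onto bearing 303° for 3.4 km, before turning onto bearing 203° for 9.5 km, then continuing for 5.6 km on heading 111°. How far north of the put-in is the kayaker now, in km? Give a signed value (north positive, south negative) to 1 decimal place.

Leg 1 (028°, 3.6 km): east 3.6 sin 28° = 1.69, north 3.6 cos 28° = 3.18
Leg 2 (303°, 3.4 km): east 3.4 sin 303° = -2.85, north 3.4 cos 303° = 1.85
Leg 3 (203°, 9.5 km): east 9.5 sin 203° = -3.71, north 9.5 cos 203° = -8.74
Leg 4 (111°, 5.6 km): east 5.6 sin 111° = 5.23, north 5.6 cos 111° = -2.01
Net north component: -5.72 km.

-5.7 km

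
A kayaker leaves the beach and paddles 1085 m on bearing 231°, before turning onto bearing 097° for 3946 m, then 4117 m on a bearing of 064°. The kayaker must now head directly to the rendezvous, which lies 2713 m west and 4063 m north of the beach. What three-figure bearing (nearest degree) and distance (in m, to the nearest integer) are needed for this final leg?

290°, 10085 m

Leg 1 (231°, 1085 m): east 1085 sin 231° = -843.20, north 1085 cos 231° = -682.81
Leg 2 (097°, 3946 m): east 3946 sin 97° = 3916.59, north 3946 cos 97° = -480.90
Leg 3 (064°, 4117 m): east 4117 sin 64° = 3700.34, north 4117 cos 64° = 1804.77
Current position: (6773.72, 641.06). Target: (-2713, 4063). Remaining: Δeast = -9486.72, Δnorth = 3421.94.
Bearing = atan2(-9486.72, 3421.94) mod 360° = 289.83°; distance = √((-9486.72)² + (3421.94)²) = 10085.012 m.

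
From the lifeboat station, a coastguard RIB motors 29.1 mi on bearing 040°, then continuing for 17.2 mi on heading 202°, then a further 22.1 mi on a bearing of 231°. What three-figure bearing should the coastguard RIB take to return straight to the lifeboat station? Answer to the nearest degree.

033°

Leg 1 (040°, 29.1 mi): east 29.1 sin 40° = 18.71, north 29.1 cos 40° = 22.29
Leg 2 (202°, 17.2 mi): east 17.2 sin 202° = -6.44, north 17.2 cos 202° = -15.95
Leg 3 (231°, 22.1 mi): east 22.1 sin 231° = -17.17, north 22.1 cos 231° = -13.91
Net displacement: -4.91 east, -7.56 north. Direction back to start is (4.91, 7.56): bearing = atan2(4.91, 7.56) mod 360° = 33.01° ≈ 033°.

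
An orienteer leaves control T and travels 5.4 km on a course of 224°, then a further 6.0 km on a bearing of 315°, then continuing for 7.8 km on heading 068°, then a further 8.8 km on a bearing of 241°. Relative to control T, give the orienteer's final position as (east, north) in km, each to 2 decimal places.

Leg 1 (224°, 5.4 km): east 5.4 sin 224° = -3.75, north 5.4 cos 224° = -3.88
Leg 2 (315°, 6.0 km): east 6.0 sin 315° = -4.24, north 6.0 cos 315° = 4.24
Leg 3 (068°, 7.8 km): east 7.8 sin 68° = 7.23, north 7.8 cos 68° = 2.92
Leg 4 (241°, 8.8 km): east 8.8 sin 241° = -7.70, north 8.8 cos 241° = -4.27
Summing: -8.46 km east, -0.99 km north → (-8.46, -0.99).

(-8.46, -0.99)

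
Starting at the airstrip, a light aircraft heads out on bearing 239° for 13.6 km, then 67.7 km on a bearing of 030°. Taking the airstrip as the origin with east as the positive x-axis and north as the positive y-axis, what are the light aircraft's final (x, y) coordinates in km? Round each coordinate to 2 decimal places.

Leg 1 (239°, 13.6 km): east 13.6 sin 239° = -11.66, north 13.6 cos 239° = -7.00
Leg 2 (030°, 67.7 km): east 67.7 sin 30° = 33.85, north 67.7 cos 30° = 58.63
Summing: 22.19 km east, 51.63 km north → (22.19, 51.63).

(22.19, 51.63)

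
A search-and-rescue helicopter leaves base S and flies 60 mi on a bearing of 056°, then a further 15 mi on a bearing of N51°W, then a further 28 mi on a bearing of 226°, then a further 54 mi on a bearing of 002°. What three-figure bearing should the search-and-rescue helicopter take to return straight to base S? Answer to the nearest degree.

194°

Leg 1 (056°, 60 mi): east 60 sin 56° = 49.74, north 60 cos 56° = 33.55
Leg 2 (N51°W, 15 mi): east 15 sin 309° = -11.66, north 15 cos 309° = 9.44
Leg 3 (226°, 28 mi): east 28 sin 226° = -20.14, north 28 cos 226° = -19.45
Leg 4 (002°, 54 mi): east 54 sin 2° = 1.88, north 54 cos 2° = 53.97
Net displacement: 19.83 east, 77.51 north. Direction back to start is (-19.83, -77.51): bearing = atan2(-19.83, -77.51) mod 360° = 194.35° ≈ 194°.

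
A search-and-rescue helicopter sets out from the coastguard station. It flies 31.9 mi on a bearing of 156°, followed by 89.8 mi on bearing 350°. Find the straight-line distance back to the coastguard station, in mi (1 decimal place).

59.4 mi

Leg 1 (156°, 31.9 mi): east 31.9 sin 156° = 12.97, north 31.9 cos 156° = -29.14
Leg 2 (350°, 89.8 mi): east 89.8 sin 350° = -15.59, north 89.8 cos 350° = 88.44
Net: -2.62 east, 59.29 north. Distance = √((-2.62)² + (59.29)²) = 59.351 mi.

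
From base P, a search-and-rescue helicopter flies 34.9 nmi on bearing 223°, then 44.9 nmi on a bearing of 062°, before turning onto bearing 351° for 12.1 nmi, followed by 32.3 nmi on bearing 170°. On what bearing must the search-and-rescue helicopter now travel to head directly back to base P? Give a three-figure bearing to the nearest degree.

321°

Leg 1 (223°, 34.9 nmi): east 34.9 sin 223° = -23.80, north 34.9 cos 223° = -25.52
Leg 2 (062°, 44.9 nmi): east 44.9 sin 62° = 39.64, north 44.9 cos 62° = 21.08
Leg 3 (351°, 12.1 nmi): east 12.1 sin 351° = -1.89, north 12.1 cos 351° = 11.95
Leg 4 (170°, 32.3 nmi): east 32.3 sin 170° = 5.61, north 32.3 cos 170° = -31.81
Net displacement: 19.56 east, -24.30 north. Direction back to start is (-19.56, 24.30): bearing = atan2(-19.56, 24.30) mod 360° = 321.17° ≈ 321°.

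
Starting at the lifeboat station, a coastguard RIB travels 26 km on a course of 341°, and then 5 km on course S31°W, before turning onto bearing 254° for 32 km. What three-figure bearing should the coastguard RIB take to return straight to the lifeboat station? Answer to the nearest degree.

Leg 1 (341°, 26 km): east 26 sin 341° = -8.46, north 26 cos 341° = 24.58
Leg 2 (S31°W, 5 km): east 5 sin 211° = -2.58, north 5 cos 211° = -4.29
Leg 3 (254°, 32 km): east 32 sin 254° = -30.76, north 32 cos 254° = -8.82
Net displacement: -41.80 east, 11.48 north. Direction back to start is (41.80, -11.48): bearing = atan2(41.80, -11.48) mod 360° = 105.35° ≈ 105°.

105°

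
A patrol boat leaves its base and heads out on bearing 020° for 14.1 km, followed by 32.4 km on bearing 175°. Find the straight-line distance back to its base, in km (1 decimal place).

20.5 km

Leg 1 (020°, 14.1 km): east 14.1 sin 20° = 4.82, north 14.1 cos 20° = 13.25
Leg 2 (175°, 32.4 km): east 32.4 sin 175° = 2.82, north 32.4 cos 175° = -32.28
Net: 7.65 east, -19.03 north. Distance = √((7.65)² + (-19.03)²) = 20.506 km.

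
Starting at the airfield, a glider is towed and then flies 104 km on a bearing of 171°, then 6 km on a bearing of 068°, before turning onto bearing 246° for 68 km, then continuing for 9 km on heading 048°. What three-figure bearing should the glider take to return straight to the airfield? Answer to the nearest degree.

Leg 1 (171°, 104 km): east 104 sin 171° = 16.27, north 104 cos 171° = -102.72
Leg 2 (068°, 6 km): east 6 sin 68° = 5.56, north 6 cos 68° = 2.25
Leg 3 (246°, 68 km): east 68 sin 246° = -62.12, north 68 cos 246° = -27.66
Leg 4 (048°, 9 km): east 9 sin 48° = 6.69, north 9 cos 48° = 6.02
Net displacement: -33.60 east, -122.11 north. Direction back to start is (33.60, 122.11): bearing = atan2(33.60, 122.11) mod 360° = 15.39° ≈ 015°.

015°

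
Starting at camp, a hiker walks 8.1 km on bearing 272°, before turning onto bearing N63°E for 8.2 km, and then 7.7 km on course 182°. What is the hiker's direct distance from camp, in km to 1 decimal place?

3.8 km

Leg 1 (272°, 8.1 km): east 8.1 sin 272° = -8.10, north 8.1 cos 272° = 0.28
Leg 2 (N63°E, 8.2 km): east 8.2 sin 63° = 7.31, north 8.2 cos 63° = 3.72
Leg 3 (182°, 7.7 km): east 7.7 sin 182° = -0.27, north 7.7 cos 182° = -7.70
Net: -1.06 east, -3.69 north. Distance = √((-1.06)² + (-3.69)²) = 3.838 km.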